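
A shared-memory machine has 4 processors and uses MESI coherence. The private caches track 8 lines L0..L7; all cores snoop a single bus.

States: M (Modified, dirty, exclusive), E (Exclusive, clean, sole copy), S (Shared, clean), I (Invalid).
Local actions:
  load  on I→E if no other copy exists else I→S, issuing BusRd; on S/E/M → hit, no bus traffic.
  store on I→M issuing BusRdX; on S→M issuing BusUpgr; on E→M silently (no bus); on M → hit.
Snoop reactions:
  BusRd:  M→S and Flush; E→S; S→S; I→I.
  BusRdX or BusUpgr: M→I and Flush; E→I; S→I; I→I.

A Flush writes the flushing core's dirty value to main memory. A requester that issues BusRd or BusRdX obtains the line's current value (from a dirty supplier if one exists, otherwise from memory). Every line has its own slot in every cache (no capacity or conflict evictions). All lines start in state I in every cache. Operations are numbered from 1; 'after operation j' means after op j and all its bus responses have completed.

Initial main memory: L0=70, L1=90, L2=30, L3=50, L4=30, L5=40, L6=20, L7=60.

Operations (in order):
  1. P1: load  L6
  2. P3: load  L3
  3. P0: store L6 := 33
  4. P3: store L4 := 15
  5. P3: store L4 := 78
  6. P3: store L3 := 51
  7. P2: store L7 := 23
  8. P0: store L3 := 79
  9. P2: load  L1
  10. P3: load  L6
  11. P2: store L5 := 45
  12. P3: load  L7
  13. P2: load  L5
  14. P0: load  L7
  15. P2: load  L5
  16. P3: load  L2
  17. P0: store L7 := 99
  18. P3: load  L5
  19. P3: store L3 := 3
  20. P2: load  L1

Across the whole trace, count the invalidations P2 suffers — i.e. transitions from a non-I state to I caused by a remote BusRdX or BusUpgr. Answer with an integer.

invalidations = 1

step 1: P1: load  L6  ⟶  IEII  (L6)  txn=BusRd  M[L6]=20
step 2: P3: load  L3  ⟶  IIIE  (L3)  txn=BusRd  M[L3]=50
step 3: P0: store L6 := 33  ⟶  MIII  (L6)  txn=BusRdX  M[L6]=20
step 4: P3: store L4 := 15  ⟶  IIIM  (L4)  txn=BusRdX  M[L4]=30
step 5: P3: store L4 := 78  ⟶  IIIM  (L4)  txn=∅  M[L4]=30
step 6: P3: store L3 := 51  ⟶  IIIM  (L3)  txn=∅  M[L3]=50
step 7: P2: store L7 := 23  ⟶  IIMI  (L7)  txn=BusRdX  M[L7]=60
step 8: P0: store L3 := 79  ⟶  MIII  (L3)  txn=BusRdX+Flush  M[L3]=51
step 9: P2: load  L1  ⟶  IIEI  (L1)  txn=BusRd  M[L1]=90
step 10: P3: load  L6  ⟶  SIIS  (L6)  txn=BusRd+Flush  M[L6]=33
step 11: P2: store L5 := 45  ⟶  IIMI  (L5)  txn=BusRdX  M[L5]=40
step 12: P3: load  L7  ⟶  IISS  (L7)  txn=BusRd+Flush  M[L7]=23
step 13: P2: load  L5  ⟶  IIMI  (L5)  txn=∅  M[L5]=40
step 14: P0: load  L7  ⟶  SISS  (L7)  txn=BusRd  M[L7]=23
step 15: P2: load  L5  ⟶  IIMI  (L5)  txn=∅  M[L5]=40
step 16: P3: load  L2  ⟶  IIIE  (L2)  txn=BusRd  M[L2]=30
step 17: P0: store L7 := 99  ⟶  MIII  (L7)  txn=BusUpgr  M[L7]=23
step 18: P3: load  L5  ⟶  IISS  (L5)  txn=BusRd+Flush  M[L5]=45
step 19: P3: store L3 := 3  ⟶  IIIM  (L3)  txn=BusRdX+Flush  M[L3]=79
step 20: P2: load  L1  ⟶  IIEI  (L1)  txn=∅  M[L1]=90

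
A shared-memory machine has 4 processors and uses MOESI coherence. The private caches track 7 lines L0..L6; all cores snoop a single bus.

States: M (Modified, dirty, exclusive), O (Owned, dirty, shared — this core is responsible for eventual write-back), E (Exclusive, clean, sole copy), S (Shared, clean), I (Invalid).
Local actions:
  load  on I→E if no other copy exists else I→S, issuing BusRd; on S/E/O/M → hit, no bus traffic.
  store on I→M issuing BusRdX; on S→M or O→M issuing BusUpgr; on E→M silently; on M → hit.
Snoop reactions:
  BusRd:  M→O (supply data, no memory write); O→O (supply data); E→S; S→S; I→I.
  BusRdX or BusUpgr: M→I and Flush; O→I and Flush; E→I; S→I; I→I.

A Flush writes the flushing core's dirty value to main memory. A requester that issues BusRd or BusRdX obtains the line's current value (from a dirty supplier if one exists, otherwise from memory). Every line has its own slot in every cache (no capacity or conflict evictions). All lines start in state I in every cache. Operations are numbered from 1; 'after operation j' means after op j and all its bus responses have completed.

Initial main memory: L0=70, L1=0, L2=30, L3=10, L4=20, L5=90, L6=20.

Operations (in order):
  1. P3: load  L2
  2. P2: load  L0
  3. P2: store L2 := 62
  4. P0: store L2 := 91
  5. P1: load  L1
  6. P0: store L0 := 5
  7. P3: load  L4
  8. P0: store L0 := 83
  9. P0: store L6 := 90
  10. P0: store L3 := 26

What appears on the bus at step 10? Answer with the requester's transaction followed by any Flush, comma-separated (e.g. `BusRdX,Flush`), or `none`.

bus = BusRdX

[1] P3: load  L2 | P0:I, P1:I, P2:I, P3:E(30) | bus: BusRd
[2] P2: load  L0 | P0:I, P1:I, P2:E(70), P3:I | bus: BusRd
[3] P2: store L2 := 62 | P0:I, P1:I, P2:M(62), P3:I | bus: BusRdX
[4] P0: store L2 := 91 | P0:M(91), P1:I, P2:I, P3:I | bus: BusRdX,Flush
[5] P1: load  L1 | P0:I, P1:E(0), P2:I, P3:I | bus: BusRd
[6] P0: store L0 := 5 | P0:M(5), P1:I, P2:I, P3:I | bus: BusRdX
[7] P3: load  L4 | P0:I, P1:I, P2:I, P3:E(20) | bus: BusRd
[8] P0: store L0 := 83 | P0:M(83), P1:I, P2:I, P3:I | bus: none
[9] P0: store L6 := 90 | P0:M(90), P1:I, P2:I, P3:I | bus: BusRdX
[10] P0: store L3 := 26 | P0:M(26), P1:I, P2:I, P3:I | bus: BusRdX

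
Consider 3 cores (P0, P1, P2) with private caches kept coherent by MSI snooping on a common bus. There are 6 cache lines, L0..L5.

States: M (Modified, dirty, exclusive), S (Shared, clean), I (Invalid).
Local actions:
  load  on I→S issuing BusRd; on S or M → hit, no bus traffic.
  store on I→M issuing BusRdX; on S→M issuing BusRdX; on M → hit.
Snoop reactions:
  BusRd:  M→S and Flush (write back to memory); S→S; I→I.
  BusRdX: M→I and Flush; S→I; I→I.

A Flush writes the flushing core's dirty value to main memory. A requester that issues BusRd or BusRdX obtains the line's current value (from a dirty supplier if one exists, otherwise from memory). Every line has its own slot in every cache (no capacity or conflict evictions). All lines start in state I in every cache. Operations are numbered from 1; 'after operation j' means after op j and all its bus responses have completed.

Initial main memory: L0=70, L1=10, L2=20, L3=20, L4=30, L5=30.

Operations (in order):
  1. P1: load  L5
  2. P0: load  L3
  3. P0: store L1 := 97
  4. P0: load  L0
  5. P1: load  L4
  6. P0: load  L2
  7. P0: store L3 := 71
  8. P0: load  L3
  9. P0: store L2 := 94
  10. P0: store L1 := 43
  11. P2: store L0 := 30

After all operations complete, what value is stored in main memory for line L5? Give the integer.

memory[L5] = 30

step 1: P1: load  L5  ⟶  ISI  (L5)  txn=BusRd  M[L5]=30
step 2: P0: load  L3  ⟶  SII  (L3)  txn=BusRd  M[L3]=20
step 3: P0: store L1 := 97  ⟶  MII  (L1)  txn=BusRdX  M[L1]=10
step 4: P0: load  L0  ⟶  SII  (L0)  txn=BusRd  M[L0]=70
step 5: P1: load  L4  ⟶  ISI  (L4)  txn=BusRd  M[L4]=30
step 6: P0: load  L2  ⟶  SII  (L2)  txn=BusRd  M[L2]=20
step 7: P0: store L3 := 71  ⟶  MII  (L3)  txn=BusRdX  M[L3]=20
step 8: P0: load  L3  ⟶  MII  (L3)  txn=∅  M[L3]=20
step 9: P0: store L2 := 94  ⟶  MII  (L2)  txn=BusRdX  M[L2]=20
step 10: P0: store L1 := 43  ⟶  MII  (L1)  txn=∅  M[L1]=10
step 11: P2: store L0 := 30  ⟶  IIM  (L0)  txn=BusRdX  M[L0]=70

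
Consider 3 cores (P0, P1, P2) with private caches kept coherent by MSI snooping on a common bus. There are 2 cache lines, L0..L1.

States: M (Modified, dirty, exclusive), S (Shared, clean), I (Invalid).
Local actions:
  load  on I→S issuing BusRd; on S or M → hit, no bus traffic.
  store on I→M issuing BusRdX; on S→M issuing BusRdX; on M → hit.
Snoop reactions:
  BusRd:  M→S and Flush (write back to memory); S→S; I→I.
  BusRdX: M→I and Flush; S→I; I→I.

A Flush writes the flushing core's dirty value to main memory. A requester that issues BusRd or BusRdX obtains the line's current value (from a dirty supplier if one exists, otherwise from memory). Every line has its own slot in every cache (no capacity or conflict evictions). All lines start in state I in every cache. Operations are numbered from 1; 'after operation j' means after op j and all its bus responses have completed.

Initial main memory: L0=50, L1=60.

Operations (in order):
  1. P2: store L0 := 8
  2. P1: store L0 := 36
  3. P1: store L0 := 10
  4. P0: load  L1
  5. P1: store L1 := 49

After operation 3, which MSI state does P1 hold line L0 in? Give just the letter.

state = M

  op1 P2: store L0 := 8 → I/I/M on L0; bus BusRdX; mem=50
  op2 P1: store L0 := 36 → I/M/I on L0; bus BusRdX Flush; mem=8
  op3 P1: store L0 := 10 → I/M/I on L0; bus (none); mem=8
  op4 P0: load  L1 → S/I/I on L1; bus BusRd; mem=60
  op5 P1: store L1 := 49 → I/M/I on L1; bus BusRdX; mem=60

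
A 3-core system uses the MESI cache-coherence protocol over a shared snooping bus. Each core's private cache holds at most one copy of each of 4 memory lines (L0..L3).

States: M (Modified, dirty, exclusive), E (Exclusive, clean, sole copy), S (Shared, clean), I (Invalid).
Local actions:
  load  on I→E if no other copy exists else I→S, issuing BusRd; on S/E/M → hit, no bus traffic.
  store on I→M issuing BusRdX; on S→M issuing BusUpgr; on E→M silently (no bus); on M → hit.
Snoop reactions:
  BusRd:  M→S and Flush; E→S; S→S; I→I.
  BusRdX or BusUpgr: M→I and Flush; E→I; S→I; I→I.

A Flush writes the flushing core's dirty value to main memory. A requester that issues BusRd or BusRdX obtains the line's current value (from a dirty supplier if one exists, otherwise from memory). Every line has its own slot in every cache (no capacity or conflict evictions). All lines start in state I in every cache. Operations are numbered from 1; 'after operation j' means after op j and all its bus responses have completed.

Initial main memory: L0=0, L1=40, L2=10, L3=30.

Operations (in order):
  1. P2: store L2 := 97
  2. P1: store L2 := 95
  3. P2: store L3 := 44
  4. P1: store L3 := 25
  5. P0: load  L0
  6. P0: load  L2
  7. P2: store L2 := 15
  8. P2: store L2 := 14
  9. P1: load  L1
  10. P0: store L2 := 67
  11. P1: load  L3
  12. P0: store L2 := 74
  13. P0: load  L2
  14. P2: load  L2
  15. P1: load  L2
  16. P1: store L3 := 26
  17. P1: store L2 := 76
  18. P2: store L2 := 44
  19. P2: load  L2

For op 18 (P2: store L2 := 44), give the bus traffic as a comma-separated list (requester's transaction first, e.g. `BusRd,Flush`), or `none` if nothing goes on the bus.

step 1: P2: store L2 := 97  ⟶  IIM  (L2)  txn=BusRdX  M[L2]=10
step 2: P1: store L2 := 95  ⟶  IMI  (L2)  txn=BusRdX+Flush  M[L2]=97
step 3: P2: store L3 := 44  ⟶  IIM  (L3)  txn=BusRdX  M[L3]=30
step 4: P1: store L3 := 25  ⟶  IMI  (L3)  txn=BusRdX+Flush  M[L3]=44
step 5: P0: load  L0  ⟶  EII  (L0)  txn=BusRd  M[L0]=0
step 6: P0: load  L2  ⟶  SSI  (L2)  txn=BusRd+Flush  M[L2]=95
step 7: P2: store L2 := 15  ⟶  IIM  (L2)  txn=BusRdX  M[L2]=95
step 8: P2: store L2 := 14  ⟶  IIM  (L2)  txn=∅  M[L2]=95
step 9: P1: load  L1  ⟶  IEI  (L1)  txn=BusRd  M[L1]=40
step 10: P0: store L2 := 67  ⟶  MII  (L2)  txn=BusRdX+Flush  M[L2]=14
step 11: P1: load  L3  ⟶  IMI  (L3)  txn=∅  M[L3]=44
step 12: P0: store L2 := 74  ⟶  MII  (L2)  txn=∅  M[L2]=14
step 13: P0: load  L2  ⟶  MII  (L2)  txn=∅  M[L2]=14
step 14: P2: load  L2  ⟶  SIS  (L2)  txn=BusRd+Flush  M[L2]=74
step 15: P1: load  L2  ⟶  SSS  (L2)  txn=BusRd  M[L2]=74
step 16: P1: store L3 := 26  ⟶  IMI  (L3)  txn=∅  M[L3]=44
step 17: P1: store L2 := 76  ⟶  IMI  (L2)  txn=BusUpgr  M[L2]=74
step 18: P2: store L2 := 44  ⟶  IIM  (L2)  txn=BusRdX+Flush  M[L2]=76
step 19: P2: load  L2  ⟶  IIM  (L2)  txn=∅  M[L2]=76

bus = BusRdX,Flush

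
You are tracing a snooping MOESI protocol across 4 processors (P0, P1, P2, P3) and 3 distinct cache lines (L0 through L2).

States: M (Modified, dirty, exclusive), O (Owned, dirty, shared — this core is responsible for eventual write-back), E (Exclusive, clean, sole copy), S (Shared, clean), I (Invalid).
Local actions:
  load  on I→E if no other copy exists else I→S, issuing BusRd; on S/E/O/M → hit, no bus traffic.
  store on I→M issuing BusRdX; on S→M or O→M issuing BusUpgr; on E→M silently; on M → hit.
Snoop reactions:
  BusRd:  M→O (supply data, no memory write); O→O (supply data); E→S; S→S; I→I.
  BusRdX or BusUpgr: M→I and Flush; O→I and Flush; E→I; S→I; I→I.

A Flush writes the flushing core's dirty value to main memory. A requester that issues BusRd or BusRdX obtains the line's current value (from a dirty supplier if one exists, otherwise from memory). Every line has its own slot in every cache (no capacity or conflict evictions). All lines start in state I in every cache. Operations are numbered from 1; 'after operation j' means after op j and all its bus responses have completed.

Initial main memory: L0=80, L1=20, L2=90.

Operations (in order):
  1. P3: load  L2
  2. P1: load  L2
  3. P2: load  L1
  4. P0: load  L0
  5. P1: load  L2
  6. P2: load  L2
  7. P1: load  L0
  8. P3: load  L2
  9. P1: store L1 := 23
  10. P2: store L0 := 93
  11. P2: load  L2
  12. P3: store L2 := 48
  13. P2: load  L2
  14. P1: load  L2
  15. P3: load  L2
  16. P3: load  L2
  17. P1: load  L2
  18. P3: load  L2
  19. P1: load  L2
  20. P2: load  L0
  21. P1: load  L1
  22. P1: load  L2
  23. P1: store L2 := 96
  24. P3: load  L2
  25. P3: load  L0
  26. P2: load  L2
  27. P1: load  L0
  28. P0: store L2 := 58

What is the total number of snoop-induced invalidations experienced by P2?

invalidations = 4

[1] P3: load  L2 | P0:I, P1:I, P2:I, P3:E(90) | bus: BusRd
[2] P1: load  L2 | P0:I, P1:S(90), P2:I, P3:S(90) | bus: BusRd
[3] P2: load  L1 | P0:I, P1:I, P2:E(20), P3:I | bus: BusRd
[4] P0: load  L0 | P0:E(80), P1:I, P2:I, P3:I | bus: BusRd
[5] P1: load  L2 | P0:I, P1:S(90), P2:I, P3:S(90) | bus: none
[6] P2: load  L2 | P0:I, P1:S(90), P2:S(90), P3:S(90) | bus: BusRd
[7] P1: load  L0 | P0:S(80), P1:S(80), P2:I, P3:I | bus: BusRd
[8] P3: load  L2 | P0:I, P1:S(90), P2:S(90), P3:S(90) | bus: none
[9] P1: store L1 := 23 | P0:I, P1:M(23), P2:I, P3:I | bus: BusRdX
[10] P2: store L0 := 93 | P0:I, P1:I, P2:M(93), P3:I | bus: BusRdX
[11] P2: load  L2 | P0:I, P1:S(90), P2:S(90), P3:S(90) | bus: none
[12] P3: store L2 := 48 | P0:I, P1:I, P2:I, P3:M(48) | bus: BusUpgr
[13] P2: load  L2 | P0:I, P1:I, P2:S(48), P3:O(48) | bus: BusRd
[14] P1: load  L2 | P0:I, P1:S(48), P2:S(48), P3:O(48) | bus: BusRd
[15] P3: load  L2 | P0:I, P1:S(48), P2:S(48), P3:O(48) | bus: none
[16] P3: load  L2 | P0:I, P1:S(48), P2:S(48), P3:O(48) | bus: none
[17] P1: load  L2 | P0:I, P1:S(48), P2:S(48), P3:O(48) | bus: none
[18] P3: load  L2 | P0:I, P1:S(48), P2:S(48), P3:O(48) | bus: none
[19] P1: load  L2 | P0:I, P1:S(48), P2:S(48), P3:O(48) | bus: none
[20] P2: load  L0 | P0:I, P1:I, P2:M(93), P3:I | bus: none
[21] P1: load  L1 | P0:I, P1:M(23), P2:I, P3:I | bus: none
[22] P1: load  L2 | P0:I, P1:S(48), P2:S(48), P3:O(48) | bus: none
[23] P1: store L2 := 96 | P0:I, P1:M(96), P2:I, P3:I | bus: BusUpgr,Flush
[24] P3: load  L2 | P0:I, P1:O(96), P2:I, P3:S(96) | bus: BusRd
[25] P3: load  L0 | P0:I, P1:I, P2:O(93), P3:S(93) | bus: BusRd
[26] P2: load  L2 | P0:I, P1:O(96), P2:S(96), P3:S(96) | bus: BusRd
[27] P1: load  L0 | P0:I, P1:S(93), P2:O(93), P3:S(93) | bus: BusRd
[28] P0: store L2 := 58 | P0:M(58), P1:I, P2:I, P3:I | bus: BusRdX,Flush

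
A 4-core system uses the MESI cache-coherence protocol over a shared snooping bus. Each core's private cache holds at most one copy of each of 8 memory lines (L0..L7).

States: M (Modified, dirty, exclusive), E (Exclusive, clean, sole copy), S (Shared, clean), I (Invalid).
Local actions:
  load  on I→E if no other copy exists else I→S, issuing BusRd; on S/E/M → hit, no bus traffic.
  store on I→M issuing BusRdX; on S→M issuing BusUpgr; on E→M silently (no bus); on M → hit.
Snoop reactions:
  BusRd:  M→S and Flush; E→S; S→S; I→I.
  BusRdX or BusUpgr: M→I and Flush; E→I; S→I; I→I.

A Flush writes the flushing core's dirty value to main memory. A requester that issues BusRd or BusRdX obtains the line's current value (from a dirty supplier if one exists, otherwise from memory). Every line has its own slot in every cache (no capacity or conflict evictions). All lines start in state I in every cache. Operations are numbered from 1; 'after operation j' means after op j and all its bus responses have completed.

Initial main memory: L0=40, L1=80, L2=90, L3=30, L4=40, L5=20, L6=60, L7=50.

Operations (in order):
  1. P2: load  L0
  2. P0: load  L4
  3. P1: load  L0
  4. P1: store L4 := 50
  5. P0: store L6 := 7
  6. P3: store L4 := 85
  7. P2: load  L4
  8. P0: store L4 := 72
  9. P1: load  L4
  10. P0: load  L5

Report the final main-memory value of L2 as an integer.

memory[L2] = 90

  op1 P2: load  L0 → I/I/E/I on L0; bus BusRd; mem=40
  op2 P0: load  L4 → E/I/I/I on L4; bus BusRd; mem=40
  op3 P1: load  L0 → I/S/S/I on L0; bus BusRd; mem=40
  op4 P1: store L4 := 50 → I/M/I/I on L4; bus BusRdX; mem=40
  op5 P0: store L6 := 7 → M/I/I/I on L6; bus BusRdX; mem=60
  op6 P3: store L4 := 85 → I/I/I/M on L4; bus BusRdX Flush; mem=50
  op7 P2: load  L4 → I/I/S/S on L4; bus BusRd Flush; mem=85
  op8 P0: store L4 := 72 → M/I/I/I on L4; bus BusRdX; mem=85
  op9 P1: load  L4 → S/S/I/I on L4; bus BusRd Flush; mem=72
  op10 P0: load  L5 → E/I/I/I on L5; bus BusRd; mem=20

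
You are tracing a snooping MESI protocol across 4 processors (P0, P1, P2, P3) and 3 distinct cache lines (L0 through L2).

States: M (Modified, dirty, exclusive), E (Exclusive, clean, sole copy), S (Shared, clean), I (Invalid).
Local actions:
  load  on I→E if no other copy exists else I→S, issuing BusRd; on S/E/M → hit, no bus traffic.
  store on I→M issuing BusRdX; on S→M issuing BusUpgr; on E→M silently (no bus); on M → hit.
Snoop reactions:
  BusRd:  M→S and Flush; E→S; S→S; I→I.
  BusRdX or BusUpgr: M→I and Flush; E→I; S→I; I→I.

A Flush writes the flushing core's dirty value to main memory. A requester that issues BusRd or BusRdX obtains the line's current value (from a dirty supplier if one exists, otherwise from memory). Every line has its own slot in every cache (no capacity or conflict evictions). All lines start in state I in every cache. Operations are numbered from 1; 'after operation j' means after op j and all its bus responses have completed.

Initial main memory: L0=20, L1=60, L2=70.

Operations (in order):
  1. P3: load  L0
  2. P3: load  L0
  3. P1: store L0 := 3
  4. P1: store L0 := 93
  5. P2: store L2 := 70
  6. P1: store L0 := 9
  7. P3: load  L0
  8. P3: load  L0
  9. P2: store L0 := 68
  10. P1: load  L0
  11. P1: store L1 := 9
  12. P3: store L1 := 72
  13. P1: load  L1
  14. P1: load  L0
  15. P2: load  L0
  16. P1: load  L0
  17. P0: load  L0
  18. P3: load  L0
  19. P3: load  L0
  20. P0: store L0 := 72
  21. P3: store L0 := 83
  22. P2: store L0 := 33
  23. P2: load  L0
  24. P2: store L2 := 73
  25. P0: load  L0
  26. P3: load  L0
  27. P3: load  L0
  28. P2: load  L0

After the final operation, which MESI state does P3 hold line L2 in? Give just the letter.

state = I

  op1 P3: load  L0 → I/I/I/E on L0; bus BusRd; mem=20
  op2 P3: load  L0 → I/I/I/E on L0; bus (none); mem=20
  op3 P1: store L0 := 3 → I/M/I/I on L0; bus BusRdX; mem=20
  op4 P1: store L0 := 93 → I/M/I/I on L0; bus (none); mem=20
  op5 P2: store L2 := 70 → I/I/M/I on L2; bus BusRdX; mem=70
  op6 P1: store L0 := 9 → I/M/I/I on L0; bus (none); mem=20
  op7 P3: load  L0 → I/S/I/S on L0; bus BusRd Flush; mem=9
  op8 P3: load  L0 → I/S/I/S on L0; bus (none); mem=9
  op9 P2: store L0 := 68 → I/I/M/I on L0; bus BusRdX; mem=9
  op10 P1: load  L0 → I/S/S/I on L0; bus BusRd Flush; mem=68
  op11 P1: store L1 := 9 → I/M/I/I on L1; bus BusRdX; mem=60
  op12 P3: store L1 := 72 → I/I/I/M on L1; bus BusRdX Flush; mem=9
  op13 P1: load  L1 → I/S/I/S on L1; bus BusRd Flush; mem=72
  op14 P1: load  L0 → I/S/S/I on L0; bus (none); mem=68
  op15 P2: load  L0 → I/S/S/I on L0; bus (none); mem=68
  op16 P1: load  L0 → I/S/S/I on L0; bus (none); mem=68
  op17 P0: load  L0 → S/S/S/I on L0; bus BusRd; mem=68
  op18 P3: load  L0 → S/S/S/S on L0; bus BusRd; mem=68
  op19 P3: load  L0 → S/S/S/S on L0; bus (none); mem=68
  op20 P0: store L0 := 72 → M/I/I/I on L0; bus BusUpgr; mem=68
  op21 P3: store L0 := 83 → I/I/I/M on L0; bus BusRdX Flush; mem=72
  op22 P2: store L0 := 33 → I/I/M/I on L0; bus BusRdX Flush; mem=83
  op23 P2: load  L0 → I/I/M/I on L0; bus (none); mem=83
  op24 P2: store L2 := 73 → I/I/M/I on L2; bus (none); mem=70
  op25 P0: load  L0 → S/I/S/I on L0; bus BusRd Flush; mem=33
  op26 P3: load  L0 → S/I/S/S on L0; bus BusRd; mem=33
  op27 P3: load  L0 → S/I/S/S on L0; bus (none); mem=33
  op28 P2: load  L0 → S/I/S/S on L0; bus (none); mem=33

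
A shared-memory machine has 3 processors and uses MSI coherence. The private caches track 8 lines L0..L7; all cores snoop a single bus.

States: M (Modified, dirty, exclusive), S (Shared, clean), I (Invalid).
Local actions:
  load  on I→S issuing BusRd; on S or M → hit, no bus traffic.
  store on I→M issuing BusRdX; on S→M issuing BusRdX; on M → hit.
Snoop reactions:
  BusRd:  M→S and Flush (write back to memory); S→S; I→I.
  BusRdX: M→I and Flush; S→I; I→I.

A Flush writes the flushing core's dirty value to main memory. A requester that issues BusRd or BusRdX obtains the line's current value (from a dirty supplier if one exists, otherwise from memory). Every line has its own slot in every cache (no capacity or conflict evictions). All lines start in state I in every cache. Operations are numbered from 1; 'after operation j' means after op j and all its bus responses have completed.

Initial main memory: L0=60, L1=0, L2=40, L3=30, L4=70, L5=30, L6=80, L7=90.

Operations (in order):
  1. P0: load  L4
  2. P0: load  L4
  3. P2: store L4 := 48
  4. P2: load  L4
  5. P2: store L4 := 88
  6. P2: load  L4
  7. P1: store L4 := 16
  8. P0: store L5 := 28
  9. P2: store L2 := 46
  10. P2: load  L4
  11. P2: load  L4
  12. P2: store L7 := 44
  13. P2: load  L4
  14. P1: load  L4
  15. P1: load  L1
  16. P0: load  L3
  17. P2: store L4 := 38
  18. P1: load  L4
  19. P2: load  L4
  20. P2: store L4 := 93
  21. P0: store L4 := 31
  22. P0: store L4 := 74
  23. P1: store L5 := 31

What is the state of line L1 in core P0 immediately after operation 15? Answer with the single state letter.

state = I

[1] P0: load  L4 | P0:S(70), P1:I, P2:I | bus: BusRd
[2] P0: load  L4 | P0:S(70), P1:I, P2:I | bus: none
[3] P2: store L4 := 48 | P0:I, P1:I, P2:M(48) | bus: BusRdX
[4] P2: load  L4 | P0:I, P1:I, P2:M(48) | bus: none
[5] P2: store L4 := 88 | P0:I, P1:I, P2:M(88) | bus: none
[6] P2: load  L4 | P0:I, P1:I, P2:M(88) | bus: none
[7] P1: store L4 := 16 | P0:I, P1:M(16), P2:I | bus: BusRdX,Flush
[8] P0: store L5 := 28 | P0:M(28), P1:I, P2:I | bus: BusRdX
[9] P2: store L2 := 46 | P0:I, P1:I, P2:M(46) | bus: BusRdX
[10] P2: load  L4 | P0:I, P1:S(16), P2:S(16) | bus: BusRd,Flush
[11] P2: load  L4 | P0:I, P1:S(16), P2:S(16) | bus: none
[12] P2: store L7 := 44 | P0:I, P1:I, P2:M(44) | bus: BusRdX
[13] P2: load  L4 | P0:I, P1:S(16), P2:S(16) | bus: none
[14] P1: load  L4 | P0:I, P1:S(16), P2:S(16) | bus: none
[15] P1: load  L1 | P0:I, P1:S(0), P2:I | bus: BusRd
[16] P0: load  L3 | P0:S(30), P1:I, P2:I | bus: BusRd
[17] P2: store L4 := 38 | P0:I, P1:I, P2:M(38) | bus: BusRdX
[18] P1: load  L4 | P0:I, P1:S(38), P2:S(38) | bus: BusRd,Flush
[19] P2: load  L4 | P0:I, P1:S(38), P2:S(38) | bus: none
[20] P2: store L4 := 93 | P0:I, P1:I, P2:M(93) | bus: BusRdX
[21] P0: store L4 := 31 | P0:M(31), P1:I, P2:I | bus: BusRdX,Flush
[22] P0: store L4 := 74 | P0:M(74), P1:I, P2:I | bus: none
[23] P1: store L5 := 31 | P0:I, P1:M(31), P2:I | bus: BusRdX,Flush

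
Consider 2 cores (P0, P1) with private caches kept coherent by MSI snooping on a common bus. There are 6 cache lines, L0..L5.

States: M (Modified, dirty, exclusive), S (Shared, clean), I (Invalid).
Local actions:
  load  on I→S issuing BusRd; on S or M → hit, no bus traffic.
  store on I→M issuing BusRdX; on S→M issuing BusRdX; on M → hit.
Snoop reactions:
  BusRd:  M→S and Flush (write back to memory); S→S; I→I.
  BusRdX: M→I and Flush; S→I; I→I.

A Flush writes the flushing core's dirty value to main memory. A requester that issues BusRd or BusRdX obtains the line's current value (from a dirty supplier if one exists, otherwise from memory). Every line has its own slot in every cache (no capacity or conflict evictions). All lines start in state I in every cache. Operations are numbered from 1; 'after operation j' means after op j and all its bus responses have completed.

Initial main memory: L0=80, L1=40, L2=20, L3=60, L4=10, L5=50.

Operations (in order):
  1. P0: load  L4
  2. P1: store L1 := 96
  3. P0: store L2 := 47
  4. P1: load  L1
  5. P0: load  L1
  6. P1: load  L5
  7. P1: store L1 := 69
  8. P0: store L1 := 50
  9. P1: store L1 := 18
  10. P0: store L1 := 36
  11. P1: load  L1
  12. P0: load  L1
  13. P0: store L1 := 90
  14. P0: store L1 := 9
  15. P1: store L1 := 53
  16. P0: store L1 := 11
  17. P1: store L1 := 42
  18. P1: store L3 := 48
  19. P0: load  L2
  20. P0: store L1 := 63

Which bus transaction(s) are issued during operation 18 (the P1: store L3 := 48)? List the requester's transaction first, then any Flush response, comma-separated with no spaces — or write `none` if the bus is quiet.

bus = BusRdX

1. P0: load  L4  bus=[BusRd]  L4: P0=S P1=I  mem[L4]=10
2. P1: store L1 := 96  bus=[BusRdX]  L1: P0=I P1=M  mem[L1]=40
3. P0: store L2 := 47  bus=[BusRdX]  L2: P0=M P1=I  mem[L2]=20
4. P1: load  L1  bus=[-]  L1: P0=I P1=M  mem[L1]=40
5. P0: load  L1  bus=[BusRd,Flush]  L1: P0=S P1=S  mem[L1]=96
6. P1: load  L5  bus=[BusRd]  L5: P0=I P1=S  mem[L5]=50
7. P1: store L1 := 69  bus=[BusRdX]  L1: P0=I P1=M  mem[L1]=96
8. P0: store L1 := 50  bus=[BusRdX,Flush]  L1: P0=M P1=I  mem[L1]=69
9. P1: store L1 := 18  bus=[BusRdX,Flush]  L1: P0=I P1=M  mem[L1]=50
10. P0: store L1 := 36  bus=[BusRdX,Flush]  L1: P0=M P1=I  mem[L1]=18
11. P1: load  L1  bus=[BusRd,Flush]  L1: P0=S P1=S  mem[L1]=36
12. P0: load  L1  bus=[-]  L1: P0=S P1=S  mem[L1]=36
13. P0: store L1 := 90  bus=[BusRdX]  L1: P0=M P1=I  mem[L1]=36
14. P0: store L1 := 9  bus=[-]  L1: P0=M P1=I  mem[L1]=36
15. P1: store L1 := 53  bus=[BusRdX,Flush]  L1: P0=I P1=M  mem[L1]=9
16. P0: store L1 := 11  bus=[BusRdX,Flush]  L1: P0=M P1=I  mem[L1]=53
17. P1: store L1 := 42  bus=[BusRdX,Flush]  L1: P0=I P1=M  mem[L1]=11
18. P1: store L3 := 48  bus=[BusRdX]  L3: P0=I P1=M  mem[L3]=60
19. P0: load  L2  bus=[-]  L2: P0=M P1=I  mem[L2]=20
20. P0: store L1 := 63  bus=[BusRdX,Flush]  L1: P0=M P1=I  mem[L1]=42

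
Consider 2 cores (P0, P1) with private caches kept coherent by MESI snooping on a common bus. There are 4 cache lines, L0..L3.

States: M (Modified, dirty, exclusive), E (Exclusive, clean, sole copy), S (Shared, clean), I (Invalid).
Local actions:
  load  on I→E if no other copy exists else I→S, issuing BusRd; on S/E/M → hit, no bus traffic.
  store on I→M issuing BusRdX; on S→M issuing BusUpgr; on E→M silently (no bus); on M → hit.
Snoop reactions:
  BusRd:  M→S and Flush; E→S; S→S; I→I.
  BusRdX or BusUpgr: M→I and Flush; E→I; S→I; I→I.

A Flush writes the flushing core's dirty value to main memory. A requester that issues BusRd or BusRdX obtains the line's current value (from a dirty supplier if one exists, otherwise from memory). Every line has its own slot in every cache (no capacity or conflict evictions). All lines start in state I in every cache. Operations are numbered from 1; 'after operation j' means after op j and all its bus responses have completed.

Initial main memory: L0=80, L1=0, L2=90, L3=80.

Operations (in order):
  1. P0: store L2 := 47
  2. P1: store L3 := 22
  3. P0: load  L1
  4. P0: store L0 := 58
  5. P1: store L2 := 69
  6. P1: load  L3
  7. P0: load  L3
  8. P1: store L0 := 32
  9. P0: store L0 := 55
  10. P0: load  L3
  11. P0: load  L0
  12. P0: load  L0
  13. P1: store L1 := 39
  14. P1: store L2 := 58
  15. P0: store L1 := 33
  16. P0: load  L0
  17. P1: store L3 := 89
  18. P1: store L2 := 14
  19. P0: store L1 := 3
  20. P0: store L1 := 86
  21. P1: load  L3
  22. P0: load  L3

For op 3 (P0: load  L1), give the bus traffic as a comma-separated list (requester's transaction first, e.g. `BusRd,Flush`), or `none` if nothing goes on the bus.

bus = BusRd

step 1: P0: store L2 := 47  ⟶  MI  (L2)  txn=BusRdX  M[L2]=90
step 2: P1: store L3 := 22  ⟶  IM  (L3)  txn=BusRdX  M[L3]=80
step 3: P0: load  L1  ⟶  EI  (L1)  txn=BusRd  M[L1]=0
step 4: P0: store L0 := 58  ⟶  MI  (L0)  txn=BusRdX  M[L0]=80
step 5: P1: store L2 := 69  ⟶  IM  (L2)  txn=BusRdX+Flush  M[L2]=47
step 6: P1: load  L3  ⟶  IM  (L3)  txn=∅  M[L3]=80
step 7: P0: load  L3  ⟶  SS  (L3)  txn=BusRd+Flush  M[L3]=22
step 8: P1: store L0 := 32  ⟶  IM  (L0)  txn=BusRdX+Flush  M[L0]=58
step 9: P0: store L0 := 55  ⟶  MI  (L0)  txn=BusRdX+Flush  M[L0]=32
step 10: P0: load  L3  ⟶  SS  (L3)  txn=∅  M[L3]=22
step 11: P0: load  L0  ⟶  MI  (L0)  txn=∅  M[L0]=32
step 12: P0: load  L0  ⟶  MI  (L0)  txn=∅  M[L0]=32
step 13: P1: store L1 := 39  ⟶  IM  (L1)  txn=BusRdX  M[L1]=0
step 14: P1: store L2 := 58  ⟶  IM  (L2)  txn=∅  M[L2]=47
step 15: P0: store L1 := 33  ⟶  MI  (L1)  txn=BusRdX+Flush  M[L1]=39
step 16: P0: load  L0  ⟶  MI  (L0)  txn=∅  M[L0]=32
step 17: P1: store L3 := 89  ⟶  IM  (L3)  txn=BusUpgr  M[L3]=22
step 18: P1: store L2 := 14  ⟶  IM  (L2)  txn=∅  M[L2]=47
step 19: P0: store L1 := 3  ⟶  MI  (L1)  txn=∅  M[L1]=39
step 20: P0: store L1 := 86  ⟶  MI  (L1)  txn=∅  M[L1]=39
step 21: P1: load  L3  ⟶  IM  (L3)  txn=∅  M[L3]=22
step 22: P0: load  L3  ⟶  SS  (L3)  txn=BusRd+Flush  M[L3]=89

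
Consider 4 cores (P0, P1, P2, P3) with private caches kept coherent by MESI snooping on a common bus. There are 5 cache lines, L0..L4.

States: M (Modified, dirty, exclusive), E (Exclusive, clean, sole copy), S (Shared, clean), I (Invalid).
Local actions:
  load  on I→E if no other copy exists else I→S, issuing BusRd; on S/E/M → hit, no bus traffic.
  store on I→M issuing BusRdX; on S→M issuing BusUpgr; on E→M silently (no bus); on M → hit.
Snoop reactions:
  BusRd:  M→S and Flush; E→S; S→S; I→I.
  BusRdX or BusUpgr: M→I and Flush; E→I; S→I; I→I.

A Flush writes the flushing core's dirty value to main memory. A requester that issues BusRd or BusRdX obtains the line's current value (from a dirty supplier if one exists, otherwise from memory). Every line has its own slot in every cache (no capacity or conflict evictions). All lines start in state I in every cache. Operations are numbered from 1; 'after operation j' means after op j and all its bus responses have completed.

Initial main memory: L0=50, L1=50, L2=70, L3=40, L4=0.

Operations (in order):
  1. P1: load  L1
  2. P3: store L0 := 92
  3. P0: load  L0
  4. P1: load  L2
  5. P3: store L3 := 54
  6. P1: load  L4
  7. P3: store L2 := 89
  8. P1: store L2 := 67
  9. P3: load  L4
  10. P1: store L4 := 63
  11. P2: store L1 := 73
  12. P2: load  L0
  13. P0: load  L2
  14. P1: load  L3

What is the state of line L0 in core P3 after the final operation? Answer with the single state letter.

step 1: P1: load  L1  ⟶  IEII  (L1)  txn=BusRd  M[L1]=50
step 2: P3: store L0 := 92  ⟶  IIIM  (L0)  txn=BusRdX  M[L0]=50
step 3: P0: load  L0  ⟶  SIIS  (L0)  txn=BusRd+Flush  M[L0]=92
step 4: P1: load  L2  ⟶  IEII  (L2)  txn=BusRd  M[L2]=70
step 5: P3: store L3 := 54  ⟶  IIIM  (L3)  txn=BusRdX  M[L3]=40
step 6: P1: load  L4  ⟶  IEII  (L4)  txn=BusRd  M[L4]=0
step 7: P3: store L2 := 89  ⟶  IIIM  (L2)  txn=BusRdX  M[L2]=70
step 8: P1: store L2 := 67  ⟶  IMII  (L2)  txn=BusRdX+Flush  M[L2]=89
step 9: P3: load  L4  ⟶  ISIS  (L4)  txn=BusRd  M[L4]=0
step 10: P1: store L4 := 63  ⟶  IMII  (L4)  txn=BusUpgr  M[L4]=0
step 11: P2: store L1 := 73  ⟶  IIMI  (L1)  txn=BusRdX  M[L1]=50
step 12: P2: load  L0  ⟶  SISS  (L0)  txn=BusRd  M[L0]=92
step 13: P0: load  L2  ⟶  SSII  (L2)  txn=BusRd+Flush  M[L2]=67
step 14: P1: load  L3  ⟶  ISIS  (L3)  txn=BusRd+Flush  M[L3]=54

state = S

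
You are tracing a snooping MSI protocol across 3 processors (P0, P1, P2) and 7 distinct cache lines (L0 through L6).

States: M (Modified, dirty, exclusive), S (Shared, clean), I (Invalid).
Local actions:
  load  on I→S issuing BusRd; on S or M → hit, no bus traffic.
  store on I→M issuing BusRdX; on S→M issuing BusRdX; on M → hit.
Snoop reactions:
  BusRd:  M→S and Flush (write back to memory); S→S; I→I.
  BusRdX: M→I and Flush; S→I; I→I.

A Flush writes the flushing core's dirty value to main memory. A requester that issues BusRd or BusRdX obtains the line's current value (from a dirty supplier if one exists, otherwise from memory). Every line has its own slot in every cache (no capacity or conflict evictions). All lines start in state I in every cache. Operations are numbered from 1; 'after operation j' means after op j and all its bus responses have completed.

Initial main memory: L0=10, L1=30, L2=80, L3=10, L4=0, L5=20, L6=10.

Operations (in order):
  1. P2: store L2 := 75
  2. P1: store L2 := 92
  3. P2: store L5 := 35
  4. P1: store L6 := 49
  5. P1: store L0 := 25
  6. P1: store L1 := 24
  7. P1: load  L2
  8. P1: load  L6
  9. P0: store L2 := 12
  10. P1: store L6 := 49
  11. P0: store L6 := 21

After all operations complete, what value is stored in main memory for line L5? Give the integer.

memory[L5] = 20

1. P2: store L2 := 75  bus=[BusRdX]  L2: P0=I P1=I P2=M  mem[L2]=80
2. P1: store L2 := 92  bus=[BusRdX,Flush]  L2: P0=I P1=M P2=I  mem[L2]=75
3. P2: store L5 := 35  bus=[BusRdX]  L5: P0=I P1=I P2=M  mem[L5]=20
4. P1: store L6 := 49  bus=[BusRdX]  L6: P0=I P1=M P2=I  mem[L6]=10
5. P1: store L0 := 25  bus=[BusRdX]  L0: P0=I P1=M P2=I  mem[L0]=10
6. P1: store L1 := 24  bus=[BusRdX]  L1: P0=I P1=M P2=I  mem[L1]=30
7. P1: load  L2  bus=[-]  L2: P0=I P1=M P2=I  mem[L2]=75
8. P1: load  L6  bus=[-]  L6: P0=I P1=M P2=I  mem[L6]=10
9. P0: store L2 := 12  bus=[BusRdX,Flush]  L2: P0=M P1=I P2=I  mem[L2]=92
10. P1: store L6 := 49  bus=[-]  L6: P0=I P1=M P2=I  mem[L6]=10
11. P0: store L6 := 21  bus=[BusRdX,Flush]  L6: P0=M P1=I P2=I  mem[L6]=49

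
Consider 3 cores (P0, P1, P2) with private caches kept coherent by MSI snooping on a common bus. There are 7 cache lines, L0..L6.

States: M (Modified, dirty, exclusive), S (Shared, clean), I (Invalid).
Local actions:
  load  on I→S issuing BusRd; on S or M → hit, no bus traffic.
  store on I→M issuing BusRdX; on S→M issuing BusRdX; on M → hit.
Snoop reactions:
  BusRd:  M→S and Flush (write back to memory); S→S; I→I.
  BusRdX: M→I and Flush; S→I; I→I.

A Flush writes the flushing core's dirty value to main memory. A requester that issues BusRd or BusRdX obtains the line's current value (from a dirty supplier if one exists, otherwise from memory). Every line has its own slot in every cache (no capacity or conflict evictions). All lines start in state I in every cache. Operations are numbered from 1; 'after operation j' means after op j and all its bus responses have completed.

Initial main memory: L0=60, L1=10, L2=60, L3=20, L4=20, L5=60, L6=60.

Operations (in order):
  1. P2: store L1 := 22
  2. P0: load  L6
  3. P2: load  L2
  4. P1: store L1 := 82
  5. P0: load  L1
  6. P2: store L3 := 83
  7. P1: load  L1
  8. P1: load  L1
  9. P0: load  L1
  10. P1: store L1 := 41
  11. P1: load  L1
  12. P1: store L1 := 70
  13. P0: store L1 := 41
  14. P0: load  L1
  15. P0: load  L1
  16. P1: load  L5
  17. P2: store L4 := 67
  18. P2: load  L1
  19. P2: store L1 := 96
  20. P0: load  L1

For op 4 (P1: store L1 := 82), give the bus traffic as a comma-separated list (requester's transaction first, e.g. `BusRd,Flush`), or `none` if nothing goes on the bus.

bus = BusRdX,Flush

[1] P2: store L1 := 22 | P0:I, P1:I, P2:M(22) | bus: BusRdX
[2] P0: load  L6 | P0:S(60), P1:I, P2:I | bus: BusRd
[3] P2: load  L2 | P0:I, P1:I, P2:S(60) | bus: BusRd
[4] P1: store L1 := 82 | P0:I, P1:M(82), P2:I | bus: BusRdX,Flush
[5] P0: load  L1 | P0:S(82), P1:S(82), P2:I | bus: BusRd,Flush
[6] P2: store L3 := 83 | P0:I, P1:I, P2:M(83) | bus: BusRdX
[7] P1: load  L1 | P0:S(82), P1:S(82), P2:I | bus: none
[8] P1: load  L1 | P0:S(82), P1:S(82), P2:I | bus: none
[9] P0: load  L1 | P0:S(82), P1:S(82), P2:I | bus: none
[10] P1: store L1 := 41 | P0:I, P1:M(41), P2:I | bus: BusRdX
[11] P1: load  L1 | P0:I, P1:M(41), P2:I | bus: none
[12] P1: store L1 := 70 | P0:I, P1:M(70), P2:I | bus: none
[13] P0: store L1 := 41 | P0:M(41), P1:I, P2:I | bus: BusRdX,Flush
[14] P0: load  L1 | P0:M(41), P1:I, P2:I | bus: none
[15] P0: load  L1 | P0:M(41), P1:I, P2:I | bus: none
[16] P1: load  L5 | P0:I, P1:S(60), P2:I | bus: BusRd
[17] P2: store L4 := 67 | P0:I, P1:I, P2:M(67) | bus: BusRdX
[18] P2: load  L1 | P0:S(41), P1:I, P2:S(41) | bus: BusRd,Flush
[19] P2: store L1 := 96 | P0:I, P1:I, P2:M(96) | bus: BusRdX
[20] P0: load  L1 | P0:S(96), P1:I, P2:S(96) | bus: BusRd,Flush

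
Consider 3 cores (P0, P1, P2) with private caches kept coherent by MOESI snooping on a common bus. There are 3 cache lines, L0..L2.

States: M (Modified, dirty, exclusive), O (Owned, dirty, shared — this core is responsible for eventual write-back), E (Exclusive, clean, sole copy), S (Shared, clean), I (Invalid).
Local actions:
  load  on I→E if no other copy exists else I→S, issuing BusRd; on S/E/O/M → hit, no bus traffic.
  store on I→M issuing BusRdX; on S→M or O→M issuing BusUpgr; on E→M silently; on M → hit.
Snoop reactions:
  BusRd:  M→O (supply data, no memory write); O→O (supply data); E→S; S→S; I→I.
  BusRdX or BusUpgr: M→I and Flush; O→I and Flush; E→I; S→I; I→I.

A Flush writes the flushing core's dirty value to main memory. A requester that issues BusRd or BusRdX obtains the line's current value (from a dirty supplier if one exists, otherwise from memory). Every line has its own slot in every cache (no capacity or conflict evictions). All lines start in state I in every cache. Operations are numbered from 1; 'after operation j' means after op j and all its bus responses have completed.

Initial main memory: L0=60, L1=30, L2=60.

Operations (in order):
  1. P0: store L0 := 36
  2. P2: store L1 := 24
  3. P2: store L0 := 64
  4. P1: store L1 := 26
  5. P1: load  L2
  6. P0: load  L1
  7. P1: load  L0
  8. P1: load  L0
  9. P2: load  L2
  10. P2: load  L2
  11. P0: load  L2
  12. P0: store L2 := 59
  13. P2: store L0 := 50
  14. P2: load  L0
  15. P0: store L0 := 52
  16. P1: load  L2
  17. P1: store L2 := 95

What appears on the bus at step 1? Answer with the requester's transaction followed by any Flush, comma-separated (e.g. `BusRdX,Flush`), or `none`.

  op1 P0: store L0 := 36 → M/I/I on L0; bus BusRdX; mem=60
  op2 P2: store L1 := 24 → I/I/M on L1; bus BusRdX; mem=30
  op3 P2: store L0 := 64 → I/I/M on L0; bus BusRdX Flush; mem=36
  op4 P1: store L1 := 26 → I/M/I on L1; bus BusRdX Flush; mem=24
  op5 P1: load  L2 → I/E/I on L2; bus BusRd; mem=60
  op6 P0: load  L1 → S/O/I on L1; bus BusRd; mem=24
  op7 P1: load  L0 → I/S/O on L0; bus BusRd; mem=36
  op8 P1: load  L0 → I/S/O on L0; bus (none); mem=36
  op9 P2: load  L2 → I/S/S on L2; bus BusRd; mem=60
  op10 P2: load  L2 → I/S/S on L2; bus (none); mem=60
  op11 P0: load  L2 → S/S/S on L2; bus BusRd; mem=60
  op12 P0: store L2 := 59 → M/I/I on L2; bus BusUpgr; mem=60
  op13 P2: store L0 := 50 → I/I/M on L0; bus BusUpgr; mem=36
  op14 P2: load  L0 → I/I/M on L0; bus (none); mem=36
  op15 P0: store L0 := 52 → M/I/I on L0; bus BusRdX Flush; mem=50
  op16 P1: load  L2 → O/S/I on L2; bus BusRd; mem=60
  op17 P1: store L2 := 95 → I/M/I on L2; bus BusUpgr Flush; mem=59

bus = BusRdX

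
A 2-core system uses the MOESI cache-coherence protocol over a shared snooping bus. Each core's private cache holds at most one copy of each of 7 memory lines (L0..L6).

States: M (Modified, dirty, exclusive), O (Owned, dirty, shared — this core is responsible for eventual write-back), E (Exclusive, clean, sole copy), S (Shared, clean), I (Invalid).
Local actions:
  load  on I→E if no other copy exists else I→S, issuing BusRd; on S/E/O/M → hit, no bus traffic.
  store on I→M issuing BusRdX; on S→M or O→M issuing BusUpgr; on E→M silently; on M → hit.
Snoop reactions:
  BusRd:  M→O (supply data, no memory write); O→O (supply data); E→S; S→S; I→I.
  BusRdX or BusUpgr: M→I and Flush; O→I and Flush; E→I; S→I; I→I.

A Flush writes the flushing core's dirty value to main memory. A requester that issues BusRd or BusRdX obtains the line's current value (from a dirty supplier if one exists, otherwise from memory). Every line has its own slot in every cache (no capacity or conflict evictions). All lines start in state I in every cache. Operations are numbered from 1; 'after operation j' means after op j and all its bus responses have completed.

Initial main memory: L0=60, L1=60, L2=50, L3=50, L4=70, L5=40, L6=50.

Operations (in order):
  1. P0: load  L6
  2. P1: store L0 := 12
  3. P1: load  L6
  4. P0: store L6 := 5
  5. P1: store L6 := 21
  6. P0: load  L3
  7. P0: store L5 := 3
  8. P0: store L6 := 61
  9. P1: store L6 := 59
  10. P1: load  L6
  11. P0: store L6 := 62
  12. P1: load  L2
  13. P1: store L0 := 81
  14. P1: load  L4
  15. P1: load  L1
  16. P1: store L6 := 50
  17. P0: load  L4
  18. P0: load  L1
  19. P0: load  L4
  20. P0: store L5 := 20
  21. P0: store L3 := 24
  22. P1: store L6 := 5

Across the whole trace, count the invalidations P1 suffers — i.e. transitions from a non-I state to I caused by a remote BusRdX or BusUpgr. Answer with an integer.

invalidations = 3

1. P0: load  L6  bus=[BusRd]  L6: P0=E P1=I  mem[L6]=50
2. P1: store L0 := 12  bus=[BusRdX]  L0: P0=I P1=M  mem[L0]=60
3. P1: load  L6  bus=[BusRd]  L6: P0=S P1=S  mem[L6]=50
4. P0: store L6 := 5  bus=[BusUpgr]  L6: P0=M P1=I  mem[L6]=50
5. P1: store L6 := 21  bus=[BusRdX,Flush]  L6: P0=I P1=M  mem[L6]=5
6. P0: load  L3  bus=[BusRd]  L3: P0=E P1=I  mem[L3]=50
7. P0: store L5 := 3  bus=[BusRdX]  L5: P0=M P1=I  mem[L5]=40
8. P0: store L6 := 61  bus=[BusRdX,Flush]  L6: P0=M P1=I  mem[L6]=21
9. P1: store L6 := 59  bus=[BusRdX,Flush]  L6: P0=I P1=M  mem[L6]=61
10. P1: load  L6  bus=[-]  L6: P0=I P1=M  mem[L6]=61
11. P0: store L6 := 62  bus=[BusRdX,Flush]  L6: P0=M P1=I  mem[L6]=59
12. P1: load  L2  bus=[BusRd]  L2: P0=I P1=E  mem[L2]=50
13. P1: store L0 := 81  bus=[-]  L0: P0=I P1=M  mem[L0]=60
14. P1: load  L4  bus=[BusRd]  L4: P0=I P1=E  mem[L4]=70
15. P1: load  L1  bus=[BusRd]  L1: P0=I P1=E  mem[L1]=60
16. P1: store L6 := 50  bus=[BusRdX,Flush]  L6: P0=I P1=M  mem[L6]=62
17. P0: load  L4  bus=[BusRd]  L4: P0=S P1=S  mem[L4]=70
18. P0: load  L1  bus=[BusRd]  L1: P0=S P1=S  mem[L1]=60
19. P0: load  L4  bus=[-]  L4: P0=S P1=S  mem[L4]=70
20. P0: store L5 := 20  bus=[-]  L5: P0=M P1=I  mem[L5]=40
21. P0: store L3 := 24  bus=[-]  L3: P0=M P1=I  mem[L3]=50
22. P1: store L6 := 5  bus=[-]  L6: P0=I P1=M  mem[L6]=62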